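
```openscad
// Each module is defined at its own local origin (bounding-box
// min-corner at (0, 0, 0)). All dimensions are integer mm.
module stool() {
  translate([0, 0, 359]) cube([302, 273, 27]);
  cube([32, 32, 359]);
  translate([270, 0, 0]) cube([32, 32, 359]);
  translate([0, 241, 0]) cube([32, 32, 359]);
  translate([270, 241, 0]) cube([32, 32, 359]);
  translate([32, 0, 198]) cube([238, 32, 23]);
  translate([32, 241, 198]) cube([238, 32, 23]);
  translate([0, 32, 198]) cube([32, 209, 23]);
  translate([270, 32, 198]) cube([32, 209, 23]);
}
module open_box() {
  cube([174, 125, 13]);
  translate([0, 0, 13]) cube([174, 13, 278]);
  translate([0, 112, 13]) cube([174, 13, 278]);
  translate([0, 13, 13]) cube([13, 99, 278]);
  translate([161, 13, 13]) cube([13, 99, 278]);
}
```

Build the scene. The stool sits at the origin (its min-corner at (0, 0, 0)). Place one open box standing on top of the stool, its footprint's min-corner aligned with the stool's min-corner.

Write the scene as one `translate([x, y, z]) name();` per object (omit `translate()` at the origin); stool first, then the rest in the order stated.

stool();
translate([0, 0, 386]) open_box();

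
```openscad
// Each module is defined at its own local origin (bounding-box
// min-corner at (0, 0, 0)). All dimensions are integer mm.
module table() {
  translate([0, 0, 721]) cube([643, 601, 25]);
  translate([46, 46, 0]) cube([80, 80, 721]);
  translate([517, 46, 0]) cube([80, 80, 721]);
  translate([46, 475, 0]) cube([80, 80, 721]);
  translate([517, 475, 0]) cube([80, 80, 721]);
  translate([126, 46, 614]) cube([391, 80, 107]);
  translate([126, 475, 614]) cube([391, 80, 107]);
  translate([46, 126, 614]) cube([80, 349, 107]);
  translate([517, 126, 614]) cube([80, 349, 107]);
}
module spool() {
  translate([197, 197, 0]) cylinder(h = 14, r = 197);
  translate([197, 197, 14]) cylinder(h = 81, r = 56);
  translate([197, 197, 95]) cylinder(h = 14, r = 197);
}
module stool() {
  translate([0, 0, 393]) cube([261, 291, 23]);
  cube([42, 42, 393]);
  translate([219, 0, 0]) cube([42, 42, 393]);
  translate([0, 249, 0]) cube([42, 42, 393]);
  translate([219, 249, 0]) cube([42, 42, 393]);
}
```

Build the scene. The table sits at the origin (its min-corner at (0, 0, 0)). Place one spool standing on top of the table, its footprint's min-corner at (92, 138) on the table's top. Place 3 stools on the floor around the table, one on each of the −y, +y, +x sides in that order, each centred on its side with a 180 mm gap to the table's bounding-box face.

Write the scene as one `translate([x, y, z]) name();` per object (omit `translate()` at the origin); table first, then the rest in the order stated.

table();
translate([92, 138, 746]) spool();
translate([191, -471, 0]) stool();
translate([191, 781, 0]) stool();
translate([823, 155, 0]) stool();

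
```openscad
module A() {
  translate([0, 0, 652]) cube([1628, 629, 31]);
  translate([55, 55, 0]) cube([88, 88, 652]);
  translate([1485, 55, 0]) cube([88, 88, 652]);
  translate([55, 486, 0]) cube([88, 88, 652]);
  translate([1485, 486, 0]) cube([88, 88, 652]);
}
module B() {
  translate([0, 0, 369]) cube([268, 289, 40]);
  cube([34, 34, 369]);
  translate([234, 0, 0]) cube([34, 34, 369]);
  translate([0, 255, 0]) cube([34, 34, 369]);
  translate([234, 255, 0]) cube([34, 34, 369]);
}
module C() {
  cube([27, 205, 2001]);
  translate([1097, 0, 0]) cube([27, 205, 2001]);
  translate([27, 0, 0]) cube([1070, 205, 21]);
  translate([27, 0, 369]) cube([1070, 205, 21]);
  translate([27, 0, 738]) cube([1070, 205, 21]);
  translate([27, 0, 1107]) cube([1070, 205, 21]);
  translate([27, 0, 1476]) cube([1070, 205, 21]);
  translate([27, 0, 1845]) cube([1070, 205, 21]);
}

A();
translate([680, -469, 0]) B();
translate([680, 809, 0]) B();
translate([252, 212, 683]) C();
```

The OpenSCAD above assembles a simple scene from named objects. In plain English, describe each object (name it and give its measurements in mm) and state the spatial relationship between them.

A is a table: top 1628 mm (x) × 629 mm (y), 31 mm thick, upper face at z = 683 mm, on four 88×88 mm square legs, each inset 55 mm from the nearest pair of top edges, running from z = 0 to the bottom of the top.

B is a four-legged stool. The seat is a 268×289×40 mm slab whose top surface is at z = 409 mm; four square legs, each 34×34 mm in cross-section, run from the floor (z = 0) to the underside of the seat, each flush with a corner of the seat.

C is a bookshelf 1124 mm wide overall, 205 mm deep and 2001 mm tall. The two sides are 27 mm thick vertical panels. 6 horizontal shelves of 21 mm thickness span between the inner faces of the sides; the lowest shelf sits on the floor and shelves are stacked with a clear vertical gap of 348 mm between each pair.

Two stools sit around the table at the −y, +y sides. The bookshelf is on top of the table, centred.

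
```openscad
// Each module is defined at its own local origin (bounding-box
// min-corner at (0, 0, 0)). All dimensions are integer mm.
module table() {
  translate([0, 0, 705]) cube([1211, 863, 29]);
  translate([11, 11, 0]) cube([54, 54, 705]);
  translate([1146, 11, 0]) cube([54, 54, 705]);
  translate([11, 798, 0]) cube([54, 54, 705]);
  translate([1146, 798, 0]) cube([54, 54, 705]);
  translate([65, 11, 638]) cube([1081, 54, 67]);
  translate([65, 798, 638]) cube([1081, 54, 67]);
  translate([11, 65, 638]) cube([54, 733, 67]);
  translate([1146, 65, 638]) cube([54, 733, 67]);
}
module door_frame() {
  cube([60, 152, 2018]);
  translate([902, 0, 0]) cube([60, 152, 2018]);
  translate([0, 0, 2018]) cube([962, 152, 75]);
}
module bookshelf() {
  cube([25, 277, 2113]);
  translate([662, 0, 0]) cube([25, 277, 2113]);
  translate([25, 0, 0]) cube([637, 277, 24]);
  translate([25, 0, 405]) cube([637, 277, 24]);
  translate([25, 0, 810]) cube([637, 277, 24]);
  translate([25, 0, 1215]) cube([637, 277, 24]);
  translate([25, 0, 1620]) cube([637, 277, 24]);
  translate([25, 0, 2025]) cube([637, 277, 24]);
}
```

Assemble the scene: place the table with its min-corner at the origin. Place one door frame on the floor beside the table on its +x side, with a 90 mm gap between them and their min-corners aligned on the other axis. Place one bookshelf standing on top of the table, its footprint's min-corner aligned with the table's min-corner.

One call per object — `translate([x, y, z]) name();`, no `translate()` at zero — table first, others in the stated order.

table();
translate([1301, 0, 0]) door_frame();
translate([0, 0, 734]) bookshelf();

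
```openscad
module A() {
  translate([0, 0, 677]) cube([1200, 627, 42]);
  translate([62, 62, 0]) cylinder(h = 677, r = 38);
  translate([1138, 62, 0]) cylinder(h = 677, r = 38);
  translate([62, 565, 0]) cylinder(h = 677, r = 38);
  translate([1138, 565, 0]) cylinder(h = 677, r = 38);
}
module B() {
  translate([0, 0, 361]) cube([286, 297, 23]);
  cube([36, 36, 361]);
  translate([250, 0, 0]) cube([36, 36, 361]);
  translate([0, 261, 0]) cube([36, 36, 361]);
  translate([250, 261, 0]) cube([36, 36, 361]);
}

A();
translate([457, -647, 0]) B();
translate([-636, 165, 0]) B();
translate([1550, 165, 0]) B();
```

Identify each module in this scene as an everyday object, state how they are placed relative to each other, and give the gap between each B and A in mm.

A is a table. B is a stool. Three stools sit around the table at the −y, −x, +x sides. The gap between each stool and the table is 350 mm.

Each stool's nearest face is 350 mm from the table's bounding box.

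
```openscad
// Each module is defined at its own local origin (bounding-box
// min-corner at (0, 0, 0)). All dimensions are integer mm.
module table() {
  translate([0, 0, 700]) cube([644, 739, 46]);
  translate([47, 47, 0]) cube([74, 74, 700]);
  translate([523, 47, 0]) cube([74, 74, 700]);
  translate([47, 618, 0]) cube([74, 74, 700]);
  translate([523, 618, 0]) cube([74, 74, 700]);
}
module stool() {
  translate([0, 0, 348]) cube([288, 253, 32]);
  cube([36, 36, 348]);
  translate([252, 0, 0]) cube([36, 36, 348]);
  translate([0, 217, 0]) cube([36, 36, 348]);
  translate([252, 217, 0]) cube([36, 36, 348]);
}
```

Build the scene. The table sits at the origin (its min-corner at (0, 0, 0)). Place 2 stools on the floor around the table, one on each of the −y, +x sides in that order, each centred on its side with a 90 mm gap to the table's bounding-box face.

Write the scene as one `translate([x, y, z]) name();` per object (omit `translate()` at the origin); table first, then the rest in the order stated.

table();
translate([178, -343, 0]) stool();
translate([734, 243, 0]) stool();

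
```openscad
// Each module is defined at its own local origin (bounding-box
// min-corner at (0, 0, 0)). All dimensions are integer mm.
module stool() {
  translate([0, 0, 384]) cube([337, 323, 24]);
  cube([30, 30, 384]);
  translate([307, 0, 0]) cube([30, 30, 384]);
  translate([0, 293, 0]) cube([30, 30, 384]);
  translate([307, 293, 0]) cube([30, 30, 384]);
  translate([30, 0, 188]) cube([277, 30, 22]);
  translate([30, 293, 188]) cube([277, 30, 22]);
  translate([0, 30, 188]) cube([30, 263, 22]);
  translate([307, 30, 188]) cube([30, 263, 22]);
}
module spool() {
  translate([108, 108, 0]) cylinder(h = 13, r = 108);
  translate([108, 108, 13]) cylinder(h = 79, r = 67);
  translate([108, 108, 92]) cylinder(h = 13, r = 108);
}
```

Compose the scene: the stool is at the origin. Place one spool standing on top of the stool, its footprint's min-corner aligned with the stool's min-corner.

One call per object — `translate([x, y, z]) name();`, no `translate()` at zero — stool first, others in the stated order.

stool();
translate([0, 0, 408]) spool();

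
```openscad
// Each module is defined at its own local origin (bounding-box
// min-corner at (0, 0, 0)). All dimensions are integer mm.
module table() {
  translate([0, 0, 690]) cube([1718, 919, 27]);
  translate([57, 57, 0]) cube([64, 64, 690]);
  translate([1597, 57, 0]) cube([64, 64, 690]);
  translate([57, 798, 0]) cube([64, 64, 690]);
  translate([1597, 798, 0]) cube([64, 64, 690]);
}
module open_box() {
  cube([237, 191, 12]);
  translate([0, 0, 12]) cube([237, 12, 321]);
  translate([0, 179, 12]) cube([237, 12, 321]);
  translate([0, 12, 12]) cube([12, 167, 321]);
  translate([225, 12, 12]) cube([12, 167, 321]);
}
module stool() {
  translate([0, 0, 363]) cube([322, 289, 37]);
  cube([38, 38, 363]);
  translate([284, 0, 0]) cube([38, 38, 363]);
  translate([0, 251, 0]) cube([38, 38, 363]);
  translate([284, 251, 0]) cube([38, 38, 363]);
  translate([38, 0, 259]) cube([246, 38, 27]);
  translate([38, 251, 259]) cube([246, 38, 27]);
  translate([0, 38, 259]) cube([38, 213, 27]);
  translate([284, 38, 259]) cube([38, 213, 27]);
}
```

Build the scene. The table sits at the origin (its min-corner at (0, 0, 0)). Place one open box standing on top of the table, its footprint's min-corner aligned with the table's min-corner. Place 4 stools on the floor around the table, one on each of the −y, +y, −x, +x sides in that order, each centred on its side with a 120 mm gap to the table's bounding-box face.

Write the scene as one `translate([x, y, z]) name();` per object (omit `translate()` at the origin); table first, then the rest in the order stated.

table();
translate([0, 0, 717]) open_box();
translate([698, -409, 0]) stool();
translate([698, 1039, 0]) stool();
translate([-442, 315, 0]) stool();
translate([1838, 315, 0]) stool();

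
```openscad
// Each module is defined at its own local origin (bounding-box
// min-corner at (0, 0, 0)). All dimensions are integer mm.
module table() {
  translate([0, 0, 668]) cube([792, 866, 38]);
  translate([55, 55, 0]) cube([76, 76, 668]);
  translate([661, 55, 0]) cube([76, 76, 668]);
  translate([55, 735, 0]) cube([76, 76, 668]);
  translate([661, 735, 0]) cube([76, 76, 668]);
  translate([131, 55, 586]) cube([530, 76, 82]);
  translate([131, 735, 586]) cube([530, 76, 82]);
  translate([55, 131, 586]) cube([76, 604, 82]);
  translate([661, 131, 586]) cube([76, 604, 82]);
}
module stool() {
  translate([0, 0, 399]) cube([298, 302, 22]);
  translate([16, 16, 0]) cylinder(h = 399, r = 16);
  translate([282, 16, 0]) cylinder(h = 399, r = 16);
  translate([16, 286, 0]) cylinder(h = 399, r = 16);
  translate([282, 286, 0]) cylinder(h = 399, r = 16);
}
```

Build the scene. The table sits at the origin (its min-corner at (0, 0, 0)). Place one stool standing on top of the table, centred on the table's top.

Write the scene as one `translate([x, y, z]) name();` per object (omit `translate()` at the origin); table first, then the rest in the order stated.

table();
translate([247, 282, 706]) stool();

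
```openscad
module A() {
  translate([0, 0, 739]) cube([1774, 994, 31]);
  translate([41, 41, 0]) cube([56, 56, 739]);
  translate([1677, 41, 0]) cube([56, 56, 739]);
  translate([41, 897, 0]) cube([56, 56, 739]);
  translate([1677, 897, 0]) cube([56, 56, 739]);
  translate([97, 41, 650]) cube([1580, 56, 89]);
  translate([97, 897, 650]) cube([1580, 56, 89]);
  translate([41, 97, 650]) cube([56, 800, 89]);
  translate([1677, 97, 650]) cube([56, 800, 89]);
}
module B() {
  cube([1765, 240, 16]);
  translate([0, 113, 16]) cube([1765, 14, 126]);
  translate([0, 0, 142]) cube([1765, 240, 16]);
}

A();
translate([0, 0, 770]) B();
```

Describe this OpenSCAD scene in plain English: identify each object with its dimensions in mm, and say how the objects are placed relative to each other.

A is a table: top 1774 mm (x) × 994 mm (y), 31 mm thick, upper face at z = 770 mm, on four 56×56 mm square legs, each inset 41 mm from the nearest pair of top edges, running from z = 0 to the bottom of the top. Four apron rails, 56 mm thick and 89 mm tall, run between adjacent legs with their top edges flush with the underside of the top and their outer faces flush with the legs' outer faces.

B is an I-beam lying along x, 1765 mm long. Overall section height 158 mm. Two flanges 240 mm wide (y) and 16 mm thick, one on the floor and one at the top; a web 14 mm thick runs between them, centred on the flange width.

The I-beam is on top of the table.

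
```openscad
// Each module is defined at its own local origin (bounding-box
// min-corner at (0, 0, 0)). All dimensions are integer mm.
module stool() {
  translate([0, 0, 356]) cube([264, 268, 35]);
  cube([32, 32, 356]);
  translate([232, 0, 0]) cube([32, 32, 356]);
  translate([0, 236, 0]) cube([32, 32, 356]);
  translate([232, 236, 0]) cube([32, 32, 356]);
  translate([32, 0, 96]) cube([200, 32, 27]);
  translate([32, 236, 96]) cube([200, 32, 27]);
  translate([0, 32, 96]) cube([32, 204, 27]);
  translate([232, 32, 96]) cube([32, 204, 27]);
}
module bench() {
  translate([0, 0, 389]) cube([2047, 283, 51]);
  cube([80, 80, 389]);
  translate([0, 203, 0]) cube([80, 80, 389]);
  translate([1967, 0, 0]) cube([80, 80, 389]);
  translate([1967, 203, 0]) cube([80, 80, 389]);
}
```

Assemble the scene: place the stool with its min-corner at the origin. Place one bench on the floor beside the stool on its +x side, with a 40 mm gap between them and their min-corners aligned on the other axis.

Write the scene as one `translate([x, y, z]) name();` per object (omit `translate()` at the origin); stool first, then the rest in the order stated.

stool();
translate([304, 0, 0]) bench();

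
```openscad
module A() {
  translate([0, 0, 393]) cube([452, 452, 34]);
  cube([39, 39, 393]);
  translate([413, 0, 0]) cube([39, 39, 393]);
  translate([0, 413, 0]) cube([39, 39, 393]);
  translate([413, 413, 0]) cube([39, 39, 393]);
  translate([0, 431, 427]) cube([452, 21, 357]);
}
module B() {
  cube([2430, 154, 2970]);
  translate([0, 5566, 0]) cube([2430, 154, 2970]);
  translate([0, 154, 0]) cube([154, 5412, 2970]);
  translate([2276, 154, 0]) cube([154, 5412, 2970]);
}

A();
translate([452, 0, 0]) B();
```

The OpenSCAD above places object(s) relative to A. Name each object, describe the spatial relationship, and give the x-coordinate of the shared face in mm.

A is a chair. B is a house frame. The house frame is against the chair's +x side, with their −y faces flush. The x-coordinate of the shared face is 452 mm.

The chair's +x face and the house frame's −x face are both at x = 452 mm.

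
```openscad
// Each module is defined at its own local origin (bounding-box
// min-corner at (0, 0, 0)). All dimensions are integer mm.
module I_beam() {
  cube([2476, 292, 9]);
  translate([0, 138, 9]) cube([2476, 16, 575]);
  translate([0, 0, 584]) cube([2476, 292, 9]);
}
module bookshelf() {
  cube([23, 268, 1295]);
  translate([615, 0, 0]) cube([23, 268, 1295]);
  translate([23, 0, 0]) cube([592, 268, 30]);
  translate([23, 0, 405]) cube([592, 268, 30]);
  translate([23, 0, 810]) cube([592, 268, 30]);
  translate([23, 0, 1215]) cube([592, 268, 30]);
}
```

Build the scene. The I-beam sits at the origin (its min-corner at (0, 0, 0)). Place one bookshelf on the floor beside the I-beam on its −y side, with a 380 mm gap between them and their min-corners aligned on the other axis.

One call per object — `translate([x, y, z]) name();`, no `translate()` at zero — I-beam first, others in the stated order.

I_beam();
translate([0, -648, 0]) bookshelf();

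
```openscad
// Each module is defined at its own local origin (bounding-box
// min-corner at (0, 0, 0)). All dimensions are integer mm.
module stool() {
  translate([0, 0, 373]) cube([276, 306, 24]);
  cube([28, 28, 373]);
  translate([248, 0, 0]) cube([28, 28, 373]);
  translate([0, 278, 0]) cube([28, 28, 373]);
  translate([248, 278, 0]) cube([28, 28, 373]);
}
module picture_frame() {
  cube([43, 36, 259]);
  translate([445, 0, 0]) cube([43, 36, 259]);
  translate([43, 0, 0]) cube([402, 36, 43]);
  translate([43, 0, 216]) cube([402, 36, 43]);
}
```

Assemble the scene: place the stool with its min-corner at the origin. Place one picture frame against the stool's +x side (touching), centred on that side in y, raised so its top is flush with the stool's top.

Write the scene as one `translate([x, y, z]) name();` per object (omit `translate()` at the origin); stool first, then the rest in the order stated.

stool();
translate([276, 135, 138]) picture_frame();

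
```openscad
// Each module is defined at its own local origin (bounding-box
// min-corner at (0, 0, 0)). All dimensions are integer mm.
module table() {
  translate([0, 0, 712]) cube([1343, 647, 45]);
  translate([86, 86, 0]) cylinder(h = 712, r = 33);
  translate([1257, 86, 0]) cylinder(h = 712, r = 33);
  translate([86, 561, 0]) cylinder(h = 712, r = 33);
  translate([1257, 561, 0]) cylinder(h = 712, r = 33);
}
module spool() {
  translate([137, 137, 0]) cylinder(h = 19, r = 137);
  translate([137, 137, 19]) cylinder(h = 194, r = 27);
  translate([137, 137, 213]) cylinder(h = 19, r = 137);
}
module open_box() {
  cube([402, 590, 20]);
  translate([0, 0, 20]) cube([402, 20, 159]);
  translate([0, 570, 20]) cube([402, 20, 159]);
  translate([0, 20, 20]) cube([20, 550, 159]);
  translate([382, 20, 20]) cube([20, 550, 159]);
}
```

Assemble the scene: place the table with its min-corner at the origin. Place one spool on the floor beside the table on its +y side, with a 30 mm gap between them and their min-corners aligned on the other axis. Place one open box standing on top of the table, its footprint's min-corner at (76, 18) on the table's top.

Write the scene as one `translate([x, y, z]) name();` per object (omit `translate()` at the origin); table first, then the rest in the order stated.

table();
translate([0, 677, 0]) spool();
translate([76, 18, 757]) open_box();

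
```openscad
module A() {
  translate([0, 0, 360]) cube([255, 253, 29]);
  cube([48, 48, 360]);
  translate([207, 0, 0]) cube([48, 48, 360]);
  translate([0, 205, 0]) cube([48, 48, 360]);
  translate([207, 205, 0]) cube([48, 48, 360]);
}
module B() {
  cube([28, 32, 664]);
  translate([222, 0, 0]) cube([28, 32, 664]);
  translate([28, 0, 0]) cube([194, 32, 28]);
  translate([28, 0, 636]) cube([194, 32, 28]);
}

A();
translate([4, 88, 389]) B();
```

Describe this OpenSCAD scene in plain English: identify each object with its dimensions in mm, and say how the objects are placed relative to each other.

A is a simple wooden stool: a rectangular seat 255 mm (x) by 253 mm (y), 29 mm thick, top face at z = 389 mm, on four square legs, each 48×48 mm in cross-section. The legs rest on z = 0, each flush with a corner of the seat.

B is a picture frame with a 194×608 mm rectangular opening (x by z) and a uniform 28 mm border on every side. Frame depth is 32 mm along y. It is built from two vertical stiles running the full outside height and two horizontal rails spanning the gap between the stiles.

The picture frame is on top of the stool.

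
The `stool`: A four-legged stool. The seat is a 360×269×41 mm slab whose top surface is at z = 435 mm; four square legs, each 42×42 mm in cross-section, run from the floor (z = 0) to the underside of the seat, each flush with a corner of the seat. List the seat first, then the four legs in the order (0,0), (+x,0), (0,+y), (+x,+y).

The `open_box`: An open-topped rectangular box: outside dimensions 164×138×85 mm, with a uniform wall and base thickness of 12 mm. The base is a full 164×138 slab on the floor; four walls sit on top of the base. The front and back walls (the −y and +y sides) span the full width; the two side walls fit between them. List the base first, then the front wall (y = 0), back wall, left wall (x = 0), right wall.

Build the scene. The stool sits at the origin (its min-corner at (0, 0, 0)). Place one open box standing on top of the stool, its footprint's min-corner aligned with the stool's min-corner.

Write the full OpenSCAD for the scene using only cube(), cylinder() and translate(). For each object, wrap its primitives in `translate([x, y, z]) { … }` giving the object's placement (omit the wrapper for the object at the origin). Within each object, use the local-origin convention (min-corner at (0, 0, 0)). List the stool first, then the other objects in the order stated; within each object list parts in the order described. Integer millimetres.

translate([0, 0, 394]) cube([360, 269, 41]);
cube([42, 42, 394]);
translate([318, 0, 0]) cube([42, 42, 394]);
translate([0, 227, 0]) cube([42, 42, 394]);
translate([318, 227, 0]) cube([42, 42, 394]);
translate([0, 0, 435]) {
  cube([164, 138, 12]);
  translate([0, 0, 12]) cube([164, 12, 73]);
  translate([0, 126, 12]) cube([164, 12, 73]);
  translate([0, 12, 12]) cube([12, 114, 73]);
  translate([152, 12, 12]) cube([12, 114, 73]);
}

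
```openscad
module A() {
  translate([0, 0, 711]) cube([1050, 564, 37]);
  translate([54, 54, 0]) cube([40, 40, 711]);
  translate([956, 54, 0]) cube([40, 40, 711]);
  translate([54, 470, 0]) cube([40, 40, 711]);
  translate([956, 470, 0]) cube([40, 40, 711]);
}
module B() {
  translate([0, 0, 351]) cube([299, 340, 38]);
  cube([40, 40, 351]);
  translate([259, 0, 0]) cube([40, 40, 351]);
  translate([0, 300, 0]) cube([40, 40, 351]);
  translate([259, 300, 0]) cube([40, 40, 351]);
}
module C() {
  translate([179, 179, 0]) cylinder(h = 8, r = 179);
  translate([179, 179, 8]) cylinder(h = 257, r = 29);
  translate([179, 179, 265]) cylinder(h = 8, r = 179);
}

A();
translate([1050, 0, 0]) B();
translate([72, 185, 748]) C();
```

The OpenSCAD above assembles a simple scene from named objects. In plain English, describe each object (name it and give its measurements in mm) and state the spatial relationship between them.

A is a table: top 1050 mm (x) × 564 mm (y), 37 mm thick, upper face at z = 748 mm, on four 40×40 mm square legs, each inset 54 mm from the nearest pair of top edges, running from z = 0 to the bottom of the top.

B is a four-legged stool. The seat is a 299×340×38 mm slab whose top surface is at z = 389 mm; four square legs, each 40×40 mm in cross-section, run from the floor (z = 0) to the underside of the seat, each flush with a corner of the seat.

C is a spool: two coaxial disc flanges of radius 179 mm and thickness 8 mm, joined by a core cylinder of radius 29 mm and height 257 mm. The lower flange rests on z = 0 and the three cylinders share a vertical axis.

The stool is against the table's +x side, with their −y faces flush. The spool is on top of the table.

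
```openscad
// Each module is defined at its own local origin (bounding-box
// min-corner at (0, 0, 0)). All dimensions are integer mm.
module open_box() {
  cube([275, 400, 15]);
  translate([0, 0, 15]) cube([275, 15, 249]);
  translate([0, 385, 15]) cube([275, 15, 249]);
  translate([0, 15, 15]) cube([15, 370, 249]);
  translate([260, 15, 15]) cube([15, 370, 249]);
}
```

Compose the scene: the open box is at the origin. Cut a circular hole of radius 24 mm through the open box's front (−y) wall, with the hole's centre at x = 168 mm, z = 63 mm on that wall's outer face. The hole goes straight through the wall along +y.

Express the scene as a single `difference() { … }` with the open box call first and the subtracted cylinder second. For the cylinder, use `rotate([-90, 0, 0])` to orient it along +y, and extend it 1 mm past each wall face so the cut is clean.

difference() {
  open_box();
  translate([168, -1, 63]) rotate([-90, 0, 0]) cylinder(h = 17, r = 24);
}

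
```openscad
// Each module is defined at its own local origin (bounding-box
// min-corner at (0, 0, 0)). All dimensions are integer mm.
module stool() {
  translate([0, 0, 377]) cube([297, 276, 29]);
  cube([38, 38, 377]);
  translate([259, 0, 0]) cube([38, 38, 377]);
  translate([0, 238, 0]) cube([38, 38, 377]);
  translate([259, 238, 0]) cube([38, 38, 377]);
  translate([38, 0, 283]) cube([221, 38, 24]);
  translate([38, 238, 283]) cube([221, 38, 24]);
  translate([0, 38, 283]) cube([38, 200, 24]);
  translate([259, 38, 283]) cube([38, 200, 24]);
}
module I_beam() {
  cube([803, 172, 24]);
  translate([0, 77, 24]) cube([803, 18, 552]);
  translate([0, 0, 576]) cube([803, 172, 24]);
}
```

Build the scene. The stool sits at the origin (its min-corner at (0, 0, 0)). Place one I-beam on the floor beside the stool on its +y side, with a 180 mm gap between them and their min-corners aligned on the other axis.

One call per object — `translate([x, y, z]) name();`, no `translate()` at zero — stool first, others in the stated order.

stool();
translate([0, 456, 0]) I_beam();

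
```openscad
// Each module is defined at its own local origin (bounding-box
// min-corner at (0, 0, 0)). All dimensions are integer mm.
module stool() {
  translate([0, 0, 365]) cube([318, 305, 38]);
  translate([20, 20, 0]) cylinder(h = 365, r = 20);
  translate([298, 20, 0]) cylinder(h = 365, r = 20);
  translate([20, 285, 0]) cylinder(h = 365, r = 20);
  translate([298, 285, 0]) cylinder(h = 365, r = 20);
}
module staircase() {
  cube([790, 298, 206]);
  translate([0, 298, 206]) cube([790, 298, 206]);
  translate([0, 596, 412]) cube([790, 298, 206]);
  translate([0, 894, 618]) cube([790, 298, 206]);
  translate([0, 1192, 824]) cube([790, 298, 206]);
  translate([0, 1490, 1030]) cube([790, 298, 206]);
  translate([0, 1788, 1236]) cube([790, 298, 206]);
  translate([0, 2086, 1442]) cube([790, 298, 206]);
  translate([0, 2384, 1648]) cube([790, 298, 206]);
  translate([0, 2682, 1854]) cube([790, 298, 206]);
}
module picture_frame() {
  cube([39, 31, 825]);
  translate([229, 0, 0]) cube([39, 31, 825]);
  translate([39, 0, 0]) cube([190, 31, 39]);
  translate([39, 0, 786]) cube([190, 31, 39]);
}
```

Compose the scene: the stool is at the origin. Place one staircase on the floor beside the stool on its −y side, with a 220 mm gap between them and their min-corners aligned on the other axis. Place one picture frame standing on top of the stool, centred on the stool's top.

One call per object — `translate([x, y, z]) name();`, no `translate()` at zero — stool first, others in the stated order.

stool();
translate([0, -3200, 0]) staircase();
translate([25, 137, 403]) picture_frame();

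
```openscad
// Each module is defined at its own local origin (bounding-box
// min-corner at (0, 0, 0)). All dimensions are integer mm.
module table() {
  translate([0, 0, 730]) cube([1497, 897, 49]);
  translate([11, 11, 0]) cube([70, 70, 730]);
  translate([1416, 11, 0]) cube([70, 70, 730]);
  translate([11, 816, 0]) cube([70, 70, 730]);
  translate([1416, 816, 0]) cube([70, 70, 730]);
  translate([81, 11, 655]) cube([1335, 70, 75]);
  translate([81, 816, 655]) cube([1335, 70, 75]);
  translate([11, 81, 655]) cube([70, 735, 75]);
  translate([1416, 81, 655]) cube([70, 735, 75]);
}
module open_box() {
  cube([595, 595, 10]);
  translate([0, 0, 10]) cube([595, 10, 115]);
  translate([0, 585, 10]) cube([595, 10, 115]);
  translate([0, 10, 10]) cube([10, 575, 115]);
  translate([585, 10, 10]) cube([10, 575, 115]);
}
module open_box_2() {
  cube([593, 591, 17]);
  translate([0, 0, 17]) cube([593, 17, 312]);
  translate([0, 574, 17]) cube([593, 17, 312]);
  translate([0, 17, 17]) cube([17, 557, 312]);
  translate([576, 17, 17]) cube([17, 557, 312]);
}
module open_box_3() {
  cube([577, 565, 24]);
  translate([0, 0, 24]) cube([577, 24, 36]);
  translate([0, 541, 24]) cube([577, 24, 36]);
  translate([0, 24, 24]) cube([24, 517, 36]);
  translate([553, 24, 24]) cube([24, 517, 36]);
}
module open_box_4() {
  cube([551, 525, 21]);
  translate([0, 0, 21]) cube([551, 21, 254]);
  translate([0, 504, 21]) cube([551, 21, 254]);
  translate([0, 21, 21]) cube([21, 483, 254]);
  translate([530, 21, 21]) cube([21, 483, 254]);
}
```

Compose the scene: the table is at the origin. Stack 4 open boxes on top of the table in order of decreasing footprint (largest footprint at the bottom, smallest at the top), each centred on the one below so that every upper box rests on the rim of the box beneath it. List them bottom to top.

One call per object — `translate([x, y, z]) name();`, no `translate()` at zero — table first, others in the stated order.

table();
translate([451, 151, 779]) open_box();
translate([452, 153, 904]) open_box_2();
translate([460, 166, 1233]) open_box_3();
translate([473, 186, 1293]) open_box_4();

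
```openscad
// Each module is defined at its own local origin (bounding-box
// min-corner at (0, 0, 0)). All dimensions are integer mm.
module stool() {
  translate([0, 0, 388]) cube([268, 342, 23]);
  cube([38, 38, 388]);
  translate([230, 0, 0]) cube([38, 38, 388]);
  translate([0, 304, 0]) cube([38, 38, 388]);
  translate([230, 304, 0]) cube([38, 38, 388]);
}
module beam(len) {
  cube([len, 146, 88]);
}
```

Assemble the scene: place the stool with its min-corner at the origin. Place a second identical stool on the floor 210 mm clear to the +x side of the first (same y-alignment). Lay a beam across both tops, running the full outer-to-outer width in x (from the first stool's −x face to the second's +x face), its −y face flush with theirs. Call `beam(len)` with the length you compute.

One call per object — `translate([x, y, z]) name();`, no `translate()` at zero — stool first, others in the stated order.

stool();
translate([478, 0, 0]) stool();
translate([0, 0, 411]) beam(746);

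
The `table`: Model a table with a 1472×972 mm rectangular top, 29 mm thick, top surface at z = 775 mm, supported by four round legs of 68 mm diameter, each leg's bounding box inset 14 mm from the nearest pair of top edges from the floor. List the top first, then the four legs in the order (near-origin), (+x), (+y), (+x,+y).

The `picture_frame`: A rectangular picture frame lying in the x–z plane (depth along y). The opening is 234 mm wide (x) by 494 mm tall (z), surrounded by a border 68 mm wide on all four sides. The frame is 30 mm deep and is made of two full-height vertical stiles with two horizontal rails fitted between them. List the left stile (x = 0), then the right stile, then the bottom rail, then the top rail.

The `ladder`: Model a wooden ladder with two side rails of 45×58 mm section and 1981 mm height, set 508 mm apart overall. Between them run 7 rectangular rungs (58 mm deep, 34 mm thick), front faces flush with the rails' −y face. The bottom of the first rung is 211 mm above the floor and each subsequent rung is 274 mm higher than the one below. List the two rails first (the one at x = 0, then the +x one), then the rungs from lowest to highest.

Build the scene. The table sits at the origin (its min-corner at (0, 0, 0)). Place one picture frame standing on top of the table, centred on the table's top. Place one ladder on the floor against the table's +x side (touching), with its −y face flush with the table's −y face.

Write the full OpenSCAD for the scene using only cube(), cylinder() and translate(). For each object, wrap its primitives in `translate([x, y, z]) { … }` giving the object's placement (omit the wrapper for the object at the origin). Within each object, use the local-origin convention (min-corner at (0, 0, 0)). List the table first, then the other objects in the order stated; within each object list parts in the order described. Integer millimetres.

translate([0, 0, 746]) cube([1472, 972, 29]);
translate([48, 48, 0]) cylinder(h = 746, r = 34);
translate([1424, 48, 0]) cylinder(h = 746, r = 34);
translate([48, 924, 0]) cylinder(h = 746, r = 34);
translate([1424, 924, 0]) cylinder(h = 746, r = 34);
translate([551, 471, 775]) {
  cube([68, 30, 630]);
  translate([302, 0, 0]) cube([68, 30, 630]);
  translate([68, 0, 0]) cube([234, 30, 68]);
  translate([68, 0, 562]) cube([234, 30, 68]);
}
translate([1472, 0, 0]) {
  cube([45, 58, 1981]);
  translate([463, 0, 0]) cube([45, 58, 1981]);
  translate([45, 0, 211]) cube([418, 58, 34]);
  translate([45, 0, 485]) cube([418, 58, 34]);
  translate([45, 0, 759]) cube([418, 58, 34]);
  translate([45, 0, 1033]) cube([418, 58, 34]);
  translate([45, 0, 1307]) cube([418, 58, 34]);
  translate([45, 0, 1581]) cube([418, 58, 34]);
  translate([45, 0, 1855]) cube([418, 58, 34]);
}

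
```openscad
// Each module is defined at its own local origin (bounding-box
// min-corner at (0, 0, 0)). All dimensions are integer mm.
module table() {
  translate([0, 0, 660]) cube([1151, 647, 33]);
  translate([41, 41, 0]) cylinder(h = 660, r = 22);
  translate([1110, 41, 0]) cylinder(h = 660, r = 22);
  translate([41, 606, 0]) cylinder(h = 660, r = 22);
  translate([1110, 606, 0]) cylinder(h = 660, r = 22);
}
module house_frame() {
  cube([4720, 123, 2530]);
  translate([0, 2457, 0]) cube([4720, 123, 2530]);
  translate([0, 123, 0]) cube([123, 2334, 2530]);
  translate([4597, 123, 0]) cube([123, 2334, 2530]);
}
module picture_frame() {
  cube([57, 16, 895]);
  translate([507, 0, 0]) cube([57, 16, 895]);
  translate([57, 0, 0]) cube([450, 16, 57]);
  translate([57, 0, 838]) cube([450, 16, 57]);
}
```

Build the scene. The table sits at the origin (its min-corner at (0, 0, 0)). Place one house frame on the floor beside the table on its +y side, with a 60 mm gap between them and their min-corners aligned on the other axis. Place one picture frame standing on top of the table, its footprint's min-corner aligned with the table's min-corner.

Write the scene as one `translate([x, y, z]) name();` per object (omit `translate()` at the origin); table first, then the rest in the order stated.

table();
translate([0, 707, 0]) house_frame();
translate([0, 0, 693]) picture_frame();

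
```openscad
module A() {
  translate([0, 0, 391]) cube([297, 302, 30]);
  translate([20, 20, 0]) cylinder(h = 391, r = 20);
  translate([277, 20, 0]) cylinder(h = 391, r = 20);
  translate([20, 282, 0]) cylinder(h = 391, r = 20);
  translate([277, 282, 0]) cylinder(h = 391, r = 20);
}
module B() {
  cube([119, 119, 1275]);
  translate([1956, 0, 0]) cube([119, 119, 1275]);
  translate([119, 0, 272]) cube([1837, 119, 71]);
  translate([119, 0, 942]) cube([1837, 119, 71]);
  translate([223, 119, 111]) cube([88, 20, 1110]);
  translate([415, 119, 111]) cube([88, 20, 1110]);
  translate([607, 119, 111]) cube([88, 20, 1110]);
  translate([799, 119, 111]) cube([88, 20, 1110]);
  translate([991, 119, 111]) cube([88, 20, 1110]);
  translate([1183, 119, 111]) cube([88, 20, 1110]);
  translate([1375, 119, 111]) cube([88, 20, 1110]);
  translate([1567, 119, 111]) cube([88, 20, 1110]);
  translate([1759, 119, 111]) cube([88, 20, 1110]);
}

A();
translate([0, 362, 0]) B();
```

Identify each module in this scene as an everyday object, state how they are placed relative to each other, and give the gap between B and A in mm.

A is a stool. B is a fence section. The fence section is on the floor beside the stool on its +y side. The gap between the fence section and the stool is 60 mm.

The fence section's nearest face is 60 mm from the stool's +y face.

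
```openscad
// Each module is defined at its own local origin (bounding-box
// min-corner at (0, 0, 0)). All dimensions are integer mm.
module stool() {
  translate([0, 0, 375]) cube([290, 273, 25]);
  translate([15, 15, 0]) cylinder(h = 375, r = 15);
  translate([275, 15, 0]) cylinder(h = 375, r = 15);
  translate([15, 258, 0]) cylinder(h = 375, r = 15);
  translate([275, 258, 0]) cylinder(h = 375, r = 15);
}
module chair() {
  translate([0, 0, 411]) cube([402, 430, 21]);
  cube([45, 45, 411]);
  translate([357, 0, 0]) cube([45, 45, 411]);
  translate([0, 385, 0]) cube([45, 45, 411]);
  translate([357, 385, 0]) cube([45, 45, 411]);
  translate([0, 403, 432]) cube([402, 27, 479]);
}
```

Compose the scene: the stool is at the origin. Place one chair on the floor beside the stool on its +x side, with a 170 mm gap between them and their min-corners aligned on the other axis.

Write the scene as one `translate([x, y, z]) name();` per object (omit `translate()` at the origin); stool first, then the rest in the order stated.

stool();
translate([460, 0, 0]) chair();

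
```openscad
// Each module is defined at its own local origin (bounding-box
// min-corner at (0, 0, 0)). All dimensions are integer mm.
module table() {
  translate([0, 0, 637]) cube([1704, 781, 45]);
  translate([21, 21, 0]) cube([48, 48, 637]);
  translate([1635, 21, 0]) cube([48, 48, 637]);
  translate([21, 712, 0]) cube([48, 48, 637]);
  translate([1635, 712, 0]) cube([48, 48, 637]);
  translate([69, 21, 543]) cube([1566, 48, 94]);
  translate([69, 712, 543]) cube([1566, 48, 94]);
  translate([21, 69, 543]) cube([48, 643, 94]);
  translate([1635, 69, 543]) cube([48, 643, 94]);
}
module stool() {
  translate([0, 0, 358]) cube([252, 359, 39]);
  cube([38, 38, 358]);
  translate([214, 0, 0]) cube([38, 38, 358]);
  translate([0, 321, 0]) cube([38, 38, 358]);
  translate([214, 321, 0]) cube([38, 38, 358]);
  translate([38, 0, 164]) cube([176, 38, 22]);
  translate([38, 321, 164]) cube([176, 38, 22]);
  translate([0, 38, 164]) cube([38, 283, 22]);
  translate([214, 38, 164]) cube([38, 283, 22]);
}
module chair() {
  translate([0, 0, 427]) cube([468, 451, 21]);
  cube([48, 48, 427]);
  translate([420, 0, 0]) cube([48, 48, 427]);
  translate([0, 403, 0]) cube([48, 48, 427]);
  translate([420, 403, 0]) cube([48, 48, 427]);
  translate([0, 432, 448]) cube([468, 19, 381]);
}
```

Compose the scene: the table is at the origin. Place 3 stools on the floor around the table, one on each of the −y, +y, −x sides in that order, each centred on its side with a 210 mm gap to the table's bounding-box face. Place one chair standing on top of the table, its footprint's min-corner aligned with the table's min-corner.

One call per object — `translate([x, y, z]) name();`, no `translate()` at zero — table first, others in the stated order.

table();
translate([726, -569, 0]) stool();
translate([726, 991, 0]) stool();
translate([-462, 211, 0]) stool();
translate([0, 0, 682]) chair();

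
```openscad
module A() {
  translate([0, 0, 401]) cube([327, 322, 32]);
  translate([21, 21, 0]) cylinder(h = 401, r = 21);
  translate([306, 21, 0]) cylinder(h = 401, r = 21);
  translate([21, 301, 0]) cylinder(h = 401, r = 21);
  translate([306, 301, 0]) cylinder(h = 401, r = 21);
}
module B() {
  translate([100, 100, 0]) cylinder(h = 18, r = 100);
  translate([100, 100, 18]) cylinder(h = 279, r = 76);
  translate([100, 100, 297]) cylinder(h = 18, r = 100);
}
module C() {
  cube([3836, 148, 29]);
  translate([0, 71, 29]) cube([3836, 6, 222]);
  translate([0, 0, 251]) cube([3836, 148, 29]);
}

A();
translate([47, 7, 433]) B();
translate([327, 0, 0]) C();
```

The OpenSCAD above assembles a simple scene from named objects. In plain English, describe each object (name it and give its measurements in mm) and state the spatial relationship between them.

A is a simple wooden stool: a rectangular seat 327 mm (x) by 322 mm (y), 32 mm thick, top face at z = 433 mm, on four round legs, each 42 mm in diameter. The legs rest on z = 0, each leg's axis is inset half a diameter from the nearest pair of seat edges (so the leg's bounding box is flush with the corner).

B is a spool: two coaxial disc flanges of radius 100 mm and thickness 18 mm, joined by a core cylinder of radius 76 mm and height 279 mm. The lower flange rests on z = 0 and the three cylinders share a vertical axis.

C is an I-beam lying along x, 3836 mm long. Overall section height 280 mm. Two flanges 148 mm wide (y) and 29 mm thick, one on the floor and one at the top; a web 6 mm thick runs between them, centred on the flange width.

The spool is on top of the stool. The I-beam is against the stool's +x side, with their −y faces flush.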